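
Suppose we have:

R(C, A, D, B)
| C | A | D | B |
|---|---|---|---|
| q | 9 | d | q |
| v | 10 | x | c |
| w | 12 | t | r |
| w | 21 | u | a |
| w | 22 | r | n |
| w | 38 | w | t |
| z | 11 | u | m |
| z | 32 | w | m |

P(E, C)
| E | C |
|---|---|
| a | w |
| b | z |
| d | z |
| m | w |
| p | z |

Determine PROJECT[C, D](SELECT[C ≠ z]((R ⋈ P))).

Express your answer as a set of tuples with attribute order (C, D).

{(w, r), (w, t), (w, u), (w, w)}

Joining R and P on C yields {(w, 12, t, r, a), (w, 12, t, r, m), (w, 21, u, a, a), (w, 21, u, a, m), (w, 22, r, n, a), (w, 22, r, n, m), (w, 38, w, t, a), (w, 38, w, t, m), (z, 11, u, m, b), (z, 11, u, m, d), (z, 11, u, m, p), (z, 32, w, m, b), (z, 32, w, m, d), (z, 32, w, m, p)}.
Filtering on C ≠ z leaves {(w, 12, t, r, a), (w, 12, t, r, m), (w, 21, u, a, a), (w, 21, u, a, m), (w, 22, r, n, a), (w, 22, r, n, m), (w, 38, w, t, a), (w, 38, w, t, m)}.
Projecting to C, D (4 duplicate(s) eliminated): {(w, r), (w, t), (w, u), (w, w)}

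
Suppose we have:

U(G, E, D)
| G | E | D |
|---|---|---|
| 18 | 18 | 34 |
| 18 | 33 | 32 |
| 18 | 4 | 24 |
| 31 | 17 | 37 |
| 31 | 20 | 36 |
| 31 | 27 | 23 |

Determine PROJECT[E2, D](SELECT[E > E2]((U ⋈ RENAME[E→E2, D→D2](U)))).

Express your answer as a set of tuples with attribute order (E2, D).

{(17, 23), (17, 36), (18, 32), (20, 23), (4, 32), (4, 34)}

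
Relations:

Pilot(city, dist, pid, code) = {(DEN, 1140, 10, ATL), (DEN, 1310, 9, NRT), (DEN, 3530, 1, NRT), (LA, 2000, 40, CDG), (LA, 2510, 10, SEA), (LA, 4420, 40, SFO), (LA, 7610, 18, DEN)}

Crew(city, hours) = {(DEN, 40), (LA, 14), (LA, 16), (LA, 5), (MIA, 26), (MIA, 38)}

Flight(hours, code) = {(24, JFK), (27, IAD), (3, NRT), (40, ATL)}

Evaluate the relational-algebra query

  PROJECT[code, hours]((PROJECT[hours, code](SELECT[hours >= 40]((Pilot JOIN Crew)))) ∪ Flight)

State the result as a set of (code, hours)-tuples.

{(ATL, 40), (IAD, 27), (JFK, 24), (NRT, 3), (NRT, 40)}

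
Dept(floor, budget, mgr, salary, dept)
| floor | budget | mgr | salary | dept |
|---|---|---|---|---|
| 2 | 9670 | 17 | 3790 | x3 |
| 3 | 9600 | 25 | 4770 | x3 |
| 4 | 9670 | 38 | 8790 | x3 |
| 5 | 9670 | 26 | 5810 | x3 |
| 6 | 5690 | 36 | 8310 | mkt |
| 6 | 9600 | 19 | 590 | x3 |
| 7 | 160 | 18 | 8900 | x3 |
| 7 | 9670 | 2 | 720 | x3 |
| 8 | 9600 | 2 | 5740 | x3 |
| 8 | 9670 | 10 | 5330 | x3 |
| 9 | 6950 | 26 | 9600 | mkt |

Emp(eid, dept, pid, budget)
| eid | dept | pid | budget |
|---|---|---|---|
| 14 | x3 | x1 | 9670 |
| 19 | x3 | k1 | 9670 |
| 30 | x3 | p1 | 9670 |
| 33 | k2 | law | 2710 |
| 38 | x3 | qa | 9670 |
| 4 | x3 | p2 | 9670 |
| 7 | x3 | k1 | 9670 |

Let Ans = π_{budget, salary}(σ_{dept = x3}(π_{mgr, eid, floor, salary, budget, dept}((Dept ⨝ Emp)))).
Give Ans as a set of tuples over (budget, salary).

Joining Dept and Emp on budget, dept yields {(2, 9670, 17, 3790, x3, 14, x1), (2, 9670, 17, 3790, x3, 19, k1), (2, 9670, 17, 3790, x3, 30, p1), (2, 9670, 17, 3790, x3, 38, qa), (2, 9670, 17, 3790, x3, 4, p2), (2, 9670, 17, 3790, x3, 7, k1), (4, 9670, 38, 8790, x3, 14, x1), (4, 9670, 38, 8790, x3, 19, k1), (4, 9670, 38, 8790, x3, 30, p1), (4, 9670, 38, 8790, x3, 38, qa), (4, 9670, 38, 8790, x3, 4, p2), (4, 9670, 38, 8790, x3, 7, k1), (5, 9670, 26, 5810, x3, 14, x1), (5, 9670, 26, 5810, x3, 19, k1), (5, 9670, 26, 5810, x3, 30, p1), (5, 9670, 26, 5810, x3, 38, qa), (5, 9670, 26, 5810, x3, 4, p2), (5, 9670, 26, 5810, x3, 7, k1), (7, 9670, 2, 720, x3, 14, x1), (7, 9670, 2, 720, x3, 19, k1), (7, 9670, 2, 720, x3, 30, p1), (7, 9670, 2, 720, x3, 38, qa), (7, 9670, 2, 720, x3, 4, p2), (7, 9670, 2, 720, x3, 7, k1), (8, 9670, 10, 5330, x3, 14, x1), (8, 9670, 10, 5330, x3, 19, k1), (8, 9670, 10, 5330, x3, 30, p1), (8, 9670, 10, 5330, x3, 38, qa), (8, 9670, 10, 5330, x3, 4, p2), (8, 9670, 10, 5330, x3, 7, k1)}.
π[mgr, eid, floor, salary, budget, dept]: project onto (mgr, eid, floor, salary, budget, dept) → {(10, 14, 8, 5330, 9670, x3), (10, 19, 8, 5330, 9670, x3), (10, 30, 8, 5330, 9670, x3), (10, 38, 8, 5330, 9670, x3), (10, 4, 8, 5330, 9670, x3), (10, 7, 8, 5330, 9670, x3), (17, 14, 2, 3790, 9670, x3), (17, 19, 2, 3790, 9670, x3), (17, 30, 2, 3790, 9670, x3), (17, 38, 2, 3790, 9670, x3), (17, 4, 2, 3790, 9670, x3), (17, 7, 2, 3790, 9670, x3), (2, 14, 7, 720, 9670, x3), (2, 19, 7, 720, 9670, x3), (2, 30, 7, 720, 9670, x3), (2, 38, 7, 720, 9670, x3), (2, 4, 7, 720, 9670, x3), (2, 7, 7, 720, 9670, x3), (26, 14, 5, 5810, 9670, x3), (26, 19, 5, 5810, 9670, x3), (26, 30, 5, 5810, 9670, x3), (26, 38, 5, 5810, 9670, x3), (26, 4, 5, 5810, 9670, x3), (26, 7, 5, 5810, 9670, x3), (38, 14, 4, 8790, 9670, x3), (38, 19, 4, 8790, 9670, x3), (38, 30, 4, 8790, 9670, x3), (38, 38, 4, 8790, 9670, x3), (38, 4, 4, 8790, 9670, x3), (38, 7, 4, 8790, 9670, x3)}
σ[dept = x3]: keep tuples satisfying dept = x3 → {(10, 14, 8, 5330, 9670, x3), (10, 19, 8, 5330, 9670, x3), (10, 30, 8, 5330, 9670, x3), (10, 38, 8, 5330, 9670, x3), (10, 4, 8, 5330, 9670, x3), (10, 7, 8, 5330, 9670, x3), (17, 14, 2, 3790, 9670, x3), (17, 19, 2, 3790, 9670, x3), (17, 30, 2, 3790, 9670, x3), (17, 38, 2, 3790, 9670, x3), (17, 4, 2, 3790, 9670, x3), (17, 7, 2, 3790, 9670, x3), (2, 14, 7, 720, 9670, x3), (2, 19, 7, 720, 9670, x3), (2, 30, 7, 720, 9670, x3), (2, 38, 7, 720, 9670, x3), (2, 4, 7, 720, 9670, x3), (2, 7, 7, 720, 9670, x3), (26, 14, 5, 5810, 9670, x3), (26, 19, 5, 5810, 9670, x3), (26, 30, 5, 5810, 9670, x3), (26, 38, 5, 5810, 9670, x3), (26, 4, 5, 5810, 9670, x3), (26, 7, 5, 5810, 9670, x3), (38, 14, 4, 8790, 9670, x3), (38, 19, 4, 8790, 9670, x3), (38, 30, 4, 8790, 9670, x3), (38, 38, 4, 8790, 9670, x3), (38, 4, 4, 8790, 9670, x3), (38, 7, 4, 8790, 9670, x3)}
π[budget, salary]: project onto (budget, salary) (25 duplicate(s) eliminated) → {(9670, 3790), (9670, 5330), (9670, 5810), (9670, 720), (9670, 8790)}

{(9670, 3790), (9670, 5330), (9670, 5810), (9670, 720), (9670, 8790)}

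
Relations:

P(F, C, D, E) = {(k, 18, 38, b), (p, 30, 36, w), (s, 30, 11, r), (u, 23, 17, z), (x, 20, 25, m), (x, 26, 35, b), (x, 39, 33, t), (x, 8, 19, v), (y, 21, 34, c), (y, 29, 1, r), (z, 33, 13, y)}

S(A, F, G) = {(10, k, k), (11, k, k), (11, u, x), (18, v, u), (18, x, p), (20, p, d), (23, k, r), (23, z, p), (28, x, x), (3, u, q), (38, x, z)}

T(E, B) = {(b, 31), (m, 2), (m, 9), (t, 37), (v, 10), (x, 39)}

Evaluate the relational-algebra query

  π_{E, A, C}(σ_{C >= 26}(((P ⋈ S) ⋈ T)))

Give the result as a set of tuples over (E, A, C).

{(b, 18, 26), (b, 28, 26), (b, 38, 26), (t, 18, 39), (t, 28, 39), (t, 38, 39)}

Joining P and S on F yields {(k, 18, 38, b, 10, k), (k, 18, 38, b, 11, k), (k, 18, 38, b, 23, r), (p, 30, 36, w, 20, d), (u, 23, 17, z, 11, x), (u, 23, 17, z, 3, q), (x, 20, 25, m, 18, p), (x, 20, 25, m, 28, x), (x, 20, 25, m, 38, z), (x, 26, 35, b, 18, p), (x, 26, 35, b, 28, x), (x, 26, 35, b, 38, z), (x, 39, 33, t, 18, p), (x, 39, 33, t, 28, x), (x, 39, 33, t, 38, z), (x, 8, 19, v, 18, p), (x, 8, 19, v, 28, x), (x, 8, 19, v, 38, z), (z, 33, 13, y, 23, p)}.
Joining (P ⋈ S) and T on E yields {(k, 18, 38, b, 10, k, 31), (k, 18, 38, b, 11, k, 31), (k, 18, 38, b, 23, r, 31), (x, 20, 25, m, 18, p, 2), (x, 20, 25, m, 18, p, 9), (x, 20, 25, m, 28, x, 2), (x, 20, 25, m, 28, x, 9), (x, 20, 25, m, 38, z, 2), (x, 20, 25, m, 38, z, 9), (x, 26, 35, b, 18, p, 31), (x, 26, 35, b, 28, x, 31), (x, 26, 35, b, 38, z, 31), (x, 39, 33, t, 18, p, 37), (x, 39, 33, t, 28, x, 37), (x, 39, 33, t, 38, z, 37), (x, 8, 19, v, 18, p, 10), (x, 8, 19, v, 28, x, 10), (x, 8, 19, v, 38, z, 10)}.
Selection C >= 26: {(x, 26, 35, b, 18, p, 31), (x, 26, 35, b, 28, x, 31), (x, 26, 35, b, 38, z, 31), (x, 39, 33, t, 18, p, 37), (x, 39, 33, t, 28, x, 37), (x, 39, 33, t, 38, z, 37)}
π[E, A, C]: project onto (E, A, C) → {(b, 18, 26), (b, 28, 26), (b, 38, 26), (t, 18, 39), (t, 28, 39), (t, 38, 39)}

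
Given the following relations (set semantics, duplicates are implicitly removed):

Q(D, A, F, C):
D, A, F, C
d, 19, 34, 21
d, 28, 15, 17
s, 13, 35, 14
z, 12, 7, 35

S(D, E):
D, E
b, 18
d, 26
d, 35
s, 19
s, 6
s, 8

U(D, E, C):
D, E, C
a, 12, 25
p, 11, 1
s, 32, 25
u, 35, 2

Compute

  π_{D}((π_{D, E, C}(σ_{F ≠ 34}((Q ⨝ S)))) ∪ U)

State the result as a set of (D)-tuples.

{a, d, p, s, u}

Natural join on D: {(d, 19, 34, 21, 26), (d, 19, 34, 21, 35), (d, 28, 15, 17, 26), (d, 28, 15, 17, 35), (s, 13, 35, 14, 19), (s, 13, 35, 14, 6), (s, 13, 35, 14, 8)}
Selection F ≠ 34: {(d, 28, 15, 17, 26), (d, 28, 15, 17, 35), (s, 13, 35, 14, 19), (s, 13, 35, 14, 6), (s, 13, 35, 14, 8)}
Projecting to D, E, C: {(d, 26, 17), (d, 35, 17), (s, 19, 14), (s, 6, 14), (s, 8, 14)}
Set union of the two operands is {(a, 12, 25), (d, 26, 17), (d, 35, 17), (p, 11, 1), (s, 19, 14), (s, 32, 25), (s, 6, 14), (s, 8, 14), (u, 35, 2)}.
Projecting to D (4 duplicate(s) eliminated): {a, d, p, s, u}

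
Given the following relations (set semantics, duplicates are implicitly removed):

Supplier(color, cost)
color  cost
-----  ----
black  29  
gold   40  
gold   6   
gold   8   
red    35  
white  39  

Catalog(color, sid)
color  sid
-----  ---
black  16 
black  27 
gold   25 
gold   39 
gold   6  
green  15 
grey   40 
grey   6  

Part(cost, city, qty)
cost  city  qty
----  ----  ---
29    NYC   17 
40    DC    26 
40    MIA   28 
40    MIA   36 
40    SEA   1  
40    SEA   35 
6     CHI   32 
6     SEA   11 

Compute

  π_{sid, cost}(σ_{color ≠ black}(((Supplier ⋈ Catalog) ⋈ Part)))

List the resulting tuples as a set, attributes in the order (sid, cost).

Supplier ⋈ Catalog (natural join on color): {(black, 29, 16), (black, 29, 27), (gold, 40, 25), (gold, 40, 39), (gold, 40, 6), (gold, 6, 25), (gold, 6, 39), (gold, 6, 6), (gold, 8, 25), (gold, 8, 39), (gold, 8, 6)}
(Supplier ⋈ Catalog) ⋈ Part (natural join on cost): {(black, 29, 16, NYC, 17), (black, 29, 27, NYC, 17), (gold, 40, 25, DC, 26), (gold, 40, 25, MIA, 28), (gold, 40, 25, MIA, 36), (gold, 40, 25, SEA, 1), (gold, 40, 25, SEA, 35), (gold, 40, 39, DC, 26), (gold, 40, 39, MIA, 28), (gold, 40, 39, MIA, 36), (gold, 40, 39, SEA, 1), (gold, 40, 39, SEA, 35), (gold, 40, 6, DC, 26), (gold, 40, 6, MIA, 28), (gold, 40, 6, MIA, 36), (gold, 40, 6, SEA, 1), (gold, 40, 6, SEA, 35), (gold, 6, 25, CHI, 32), (gold, 6, 25, SEA, 11), (gold, 6, 39, CHI, 32), (gold, 6, 39, SEA, 11), (gold, 6, 6, CHI, 32), (gold, 6, 6, SEA, 11)}
Filtering on color ≠ black leaves {(gold, 40, 25, DC, 26), (gold, 40, 25, MIA, 28), (gold, 40, 25, MIA, 36), (gold, 40, 25, SEA, 1), (gold, 40, 25, SEA, 35), (gold, 40, 39, DC, 26), (gold, 40, 39, MIA, 28), (gold, 40, 39, MIA, 36), (gold, 40, 39, SEA, 1), (gold, 40, 39, SEA, 35), (gold, 40, 6, DC, 26), (gold, 40, 6, MIA, 28), (gold, 40, 6, MIA, 36), (gold, 40, 6, SEA, 1), (gold, 40, 6, SEA, 35), (gold, 6, 25, CHI, 32), (gold, 6, 25, SEA, 11), (gold, 6, 39, CHI, 32), (gold, 6, 39, SEA, 11), (gold, 6, 6, CHI, 32), (gold, 6, 6, SEA, 11)}.
Projecting to sid, cost (15 duplicate(s) eliminated): {(25, 40), (25, 6), (39, 40), (39, 6), (6, 40), (6, 6)}

{(25, 40), (25, 6), (39, 40), (39, 6), (6, 40), (6, 6)}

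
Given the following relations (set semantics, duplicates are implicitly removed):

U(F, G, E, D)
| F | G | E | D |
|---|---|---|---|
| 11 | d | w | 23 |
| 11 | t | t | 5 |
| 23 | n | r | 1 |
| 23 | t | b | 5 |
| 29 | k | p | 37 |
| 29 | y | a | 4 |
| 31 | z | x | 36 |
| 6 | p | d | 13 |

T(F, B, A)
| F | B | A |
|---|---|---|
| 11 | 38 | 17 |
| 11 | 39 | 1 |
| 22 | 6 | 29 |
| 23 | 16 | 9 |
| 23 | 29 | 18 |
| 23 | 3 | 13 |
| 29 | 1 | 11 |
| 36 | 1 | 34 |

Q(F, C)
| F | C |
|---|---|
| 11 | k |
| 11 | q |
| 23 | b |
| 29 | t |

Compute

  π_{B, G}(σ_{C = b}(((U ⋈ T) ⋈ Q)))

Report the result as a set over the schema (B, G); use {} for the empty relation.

{(16, n), (16, t), (29, n), (29, t), (3, n), (3, t)}

Natural join on F: {(11, d, w, 23, 38, 17), (11, d, w, 23, 39, 1), (11, t, t, 5, 38, 17), (11, t, t, 5, 39, 1), (23, n, r, 1, 16, 9), (23, n, r, 1, 29, 18), (23, n, r, 1, 3, 13), (23, t, b, 5, 16, 9), (23, t, b, 5, 29, 18), (23, t, b, 5, 3, 13), (29, k, p, 37, 1, 11), (29, y, a, 4, 1, 11)}
Natural join on F: {(11, d, w, 23, 38, 17, k), (11, d, w, 23, 38, 17, q), (11, d, w, 23, 39, 1, k), (11, d, w, 23, 39, 1, q), (11, t, t, 5, 38, 17, k), (11, t, t, 5, 38, 17, q), (11, t, t, 5, 39, 1, k), (11, t, t, 5, 39, 1, q), (23, n, r, 1, 16, 9, b), (23, n, r, 1, 29, 18, b), (23, n, r, 1, 3, 13, b), (23, t, b, 5, 16, 9, b), (23, t, b, 5, 29, 18, b), (23, t, b, 5, 3, 13, b), (29, k, p, 37, 1, 11, t), (29, y, a, 4, 1, 11, t)}
Selection C = b: {(23, n, r, 1, 16, 9, b), (23, n, r, 1, 29, 18, b), (23, n, r, 1, 3, 13, b), (23, t, b, 5, 16, 9, b), (23, t, b, 5, 29, 18, b), (23, t, b, 5, 3, 13, b)}
Projecting to B, G: {(16, n), (16, t), (29, n), (29, t), (3, n), (3, t)}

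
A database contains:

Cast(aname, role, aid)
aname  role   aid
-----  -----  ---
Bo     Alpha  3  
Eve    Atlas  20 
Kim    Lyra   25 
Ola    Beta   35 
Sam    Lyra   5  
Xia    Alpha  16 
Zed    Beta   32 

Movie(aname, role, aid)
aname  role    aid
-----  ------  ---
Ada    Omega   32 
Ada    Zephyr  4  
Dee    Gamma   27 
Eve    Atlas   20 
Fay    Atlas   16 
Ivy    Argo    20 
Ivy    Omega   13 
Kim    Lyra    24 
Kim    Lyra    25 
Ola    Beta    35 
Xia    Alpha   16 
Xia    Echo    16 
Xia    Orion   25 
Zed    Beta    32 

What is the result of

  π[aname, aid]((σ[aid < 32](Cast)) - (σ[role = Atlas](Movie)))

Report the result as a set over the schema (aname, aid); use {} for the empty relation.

σ[aid < 32]: keep tuples satisfying aid < 32 → {(Bo, Alpha, 3), (Eve, Atlas, 20), (Kim, Lyra, 25), (Sam, Lyra, 5), (Xia, Alpha, 16)}
σ[role = Atlas]: keep tuples satisfying role = Atlas → {(Eve, Atlas, 20), (Fay, Atlas, 16)}
Taking the difference: {(Bo, Alpha, 3), (Kim, Lyra, 25), (Sam, Lyra, 5), (Xia, Alpha, 16)}
Keep only column(s) aname, aid: {(Bo, 3), (Kim, 25), (Sam, 5), (Xia, 16)}

{(Bo, 3), (Kim, 25), (Sam, 5), (Xia, 16)}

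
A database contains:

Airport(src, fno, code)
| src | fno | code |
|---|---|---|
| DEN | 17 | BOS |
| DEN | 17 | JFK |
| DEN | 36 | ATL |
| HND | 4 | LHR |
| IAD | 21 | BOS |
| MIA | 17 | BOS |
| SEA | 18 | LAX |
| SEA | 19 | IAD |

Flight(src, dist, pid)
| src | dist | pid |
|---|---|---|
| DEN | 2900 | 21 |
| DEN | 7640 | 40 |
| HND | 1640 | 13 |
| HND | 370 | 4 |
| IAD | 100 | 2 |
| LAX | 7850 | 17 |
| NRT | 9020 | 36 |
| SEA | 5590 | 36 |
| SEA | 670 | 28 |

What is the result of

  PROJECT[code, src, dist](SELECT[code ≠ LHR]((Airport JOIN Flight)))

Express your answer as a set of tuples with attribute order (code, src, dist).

{(ATL, DEN, 2900), (ATL, DEN, 7640), (BOS, DEN, 2900), (BOS, DEN, 7640), (BOS, IAD, 100), (IAD, SEA, 5590), (IAD, SEA, 670), (JFK, DEN, 2900), (JFK, DEN, 7640), (LAX, SEA, 5590), (LAX, SEA, 670)}

Airport ⋈ Flight (natural join on src): {(DEN, 17, BOS, 2900, 21), (DEN, 17, BOS, 7640, 40), (DEN, 17, JFK, 2900, 21), (DEN, 17, JFK, 7640, 40), (DEN, 36, ATL, 2900, 21), (DEN, 36, ATL, 7640, 40), (HND, 4, LHR, 1640, 13), (HND, 4, LHR, 370, 4), (IAD, 21, BOS, 100, 2), (SEA, 18, LAX, 5590, 36), (SEA, 18, LAX, 670, 28), (SEA, 19, IAD, 5590, 36), (SEA, 19, IAD, 670, 28)}
Selection code ≠ LHR: {(DEN, 17, BOS, 2900, 21), (DEN, 17, BOS, 7640, 40), (DEN, 17, JFK, 2900, 21), (DEN, 17, JFK, 7640, 40), (DEN, 36, ATL, 2900, 21), (DEN, 36, ATL, 7640, 40), (IAD, 21, BOS, 100, 2), (SEA, 18, LAX, 5590, 36), (SEA, 18, LAX, 670, 28), (SEA, 19, IAD, 5590, 36), (SEA, 19, IAD, 670, 28)}
Keep only column(s) code, src, dist: {(ATL, DEN, 2900), (ATL, DEN, 7640), (BOS, DEN, 2900), (BOS, DEN, 7640), (BOS, IAD, 100), (IAD, SEA, 5590), (IAD, SEA, 670), (JFK, DEN, 2900), (JFK, DEN, 7640), (LAX, SEA, 5590), (LAX, SEA, 670)}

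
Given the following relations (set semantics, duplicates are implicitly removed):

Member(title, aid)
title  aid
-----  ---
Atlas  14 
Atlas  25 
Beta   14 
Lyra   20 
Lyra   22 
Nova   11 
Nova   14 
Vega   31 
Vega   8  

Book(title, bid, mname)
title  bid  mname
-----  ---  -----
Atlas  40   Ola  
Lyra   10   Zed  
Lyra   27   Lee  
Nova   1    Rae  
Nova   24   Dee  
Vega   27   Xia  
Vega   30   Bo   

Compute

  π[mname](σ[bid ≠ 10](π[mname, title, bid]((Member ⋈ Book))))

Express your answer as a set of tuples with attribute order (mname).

{Bo, Dee, Lee, Ola, Rae, Xia}

Member ⋈ Book (natural join on title): {(Atlas, 14, 40, Ola), (Atlas, 25, 40, Ola), (Lyra, 20, 10, Zed), (Lyra, 20, 27, Lee), (Lyra, 22, 10, Zed), (Lyra, 22, 27, Lee), (Nova, 11, 1, Rae), (Nova, 11, 24, Dee), (Nova, 14, 1, Rae), (Nova, 14, 24, Dee), (Vega, 31, 27, Xia), (Vega, 31, 30, Bo), (Vega, 8, 27, Xia), (Vega, 8, 30, Bo)}
π[mname, title, bid]: project onto (mname, title, bid) (7 duplicate(s) eliminated) → {(Bo, Vega, 30), (Dee, Nova, 24), (Lee, Lyra, 27), (Ola, Atlas, 40), (Rae, Nova, 1), (Xia, Vega, 27), (Zed, Lyra, 10)}
σ[bid ≠ 10]: keep tuples satisfying bid ≠ 10 → {(Bo, Vega, 30), (Dee, Nova, 24), (Lee, Lyra, 27), (Ola, Atlas, 40), (Rae, Nova, 1), (Xia, Vega, 27)}
π[mname]: project onto (mname) → {Bo, Dee, Lee, Ola, Rae, Xia}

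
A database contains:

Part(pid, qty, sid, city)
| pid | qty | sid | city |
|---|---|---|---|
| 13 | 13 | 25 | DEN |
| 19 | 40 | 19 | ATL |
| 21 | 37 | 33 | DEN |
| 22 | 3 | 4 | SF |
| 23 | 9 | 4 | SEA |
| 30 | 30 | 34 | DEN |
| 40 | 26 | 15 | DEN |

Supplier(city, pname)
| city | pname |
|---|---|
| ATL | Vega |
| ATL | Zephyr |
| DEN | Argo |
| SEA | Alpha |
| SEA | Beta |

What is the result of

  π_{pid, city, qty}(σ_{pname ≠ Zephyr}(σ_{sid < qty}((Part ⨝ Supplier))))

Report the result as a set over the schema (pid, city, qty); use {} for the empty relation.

{(19, ATL, 40), (21, DEN, 37), (23, SEA, 9), (40, DEN, 26)}

Natural join on city: {(13, 13, 25, DEN, Argo), (19, 40, 19, ATL, Vega), (19, 40, 19, ATL, Zephyr), (21, 37, 33, DEN, Argo), (23, 9, 4, SEA, Alpha), (23, 9, 4, SEA, Beta), (30, 30, 34, DEN, Argo), (40, 26, 15, DEN, Argo)}
Filtering on sid < qty leaves {(19, 40, 19, ATL, Vega), (19, 40, 19, ATL, Zephyr), (21, 37, 33, DEN, Argo), (23, 9, 4, SEA, Alpha), (23, 9, 4, SEA, Beta), (40, 26, 15, DEN, Argo)}.
Filtering on pname ≠ Zephyr leaves {(19, 40, 19, ATL, Vega), (21, 37, 33, DEN, Argo), (23, 9, 4, SEA, Alpha), (23, 9, 4, SEA, Beta), (40, 26, 15, DEN, Argo)}.
Projecting to pid, city, qty (1 duplicate(s) eliminated): {(19, ATL, 40), (21, DEN, 37), (23, SEA, 9), (40, DEN, 26)}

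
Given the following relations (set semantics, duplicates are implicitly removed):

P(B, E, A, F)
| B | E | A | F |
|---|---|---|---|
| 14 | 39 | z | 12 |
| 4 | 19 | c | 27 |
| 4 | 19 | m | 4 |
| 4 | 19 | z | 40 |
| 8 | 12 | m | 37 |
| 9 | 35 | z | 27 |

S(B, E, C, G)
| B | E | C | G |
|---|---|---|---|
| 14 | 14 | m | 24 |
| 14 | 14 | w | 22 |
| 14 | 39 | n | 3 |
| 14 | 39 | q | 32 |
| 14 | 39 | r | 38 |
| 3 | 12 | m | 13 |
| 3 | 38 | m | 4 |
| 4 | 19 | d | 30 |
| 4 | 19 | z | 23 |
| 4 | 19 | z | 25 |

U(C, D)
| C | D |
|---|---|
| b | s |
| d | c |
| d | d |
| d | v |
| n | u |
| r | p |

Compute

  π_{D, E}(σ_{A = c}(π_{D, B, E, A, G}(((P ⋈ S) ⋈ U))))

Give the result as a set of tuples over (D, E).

Natural join on B, E: {(14, 39, z, 12, n, 3), (14, 39, z, 12, q, 32), (14, 39, z, 12, r, 38), (4, 19, c, 27, d, 30), (4, 19, c, 27, z, 23), (4, 19, c, 27, z, 25), (4, 19, m, 4, d, 30), (4, 19, m, 4, z, 23), (4, 19, m, 4, z, 25), (4, 19, z, 40, d, 30), (4, 19, z, 40, z, 23), (4, 19, z, 40, z, 25)}
Natural join on C: {(14, 39, z, 12, n, 3, u), (14, 39, z, 12, r, 38, p), (4, 19, c, 27, d, 30, c), (4, 19, c, 27, d, 30, d), (4, 19, c, 27, d, 30, v), (4, 19, m, 4, d, 30, c), (4, 19, m, 4, d, 30, d), (4, 19, m, 4, d, 30, v), (4, 19, z, 40, d, 30, c), (4, 19, z, 40, d, 30, d), (4, 19, z, 40, d, 30, v)}
π_{D, B, E, A, G} gives {(c, 4, 19, c, 30), (c, 4, 19, m, 30), (c, 4, 19, z, 30), (d, 4, 19, c, 30), (d, 4, 19, m, 30), (d, 4, 19, z, 30), (p, 14, 39, z, 38), (u, 14, 39, z, 3), (v, 4, 19, c, 30), (v, 4, 19, m, 30), (v, 4, 19, z, 30)}.
σ[A = c]: keep tuples satisfying A = c → {(c, 4, 19, c, 30), (d, 4, 19, c, 30), (v, 4, 19, c, 30)}
π_{D, E} gives {(c, 19), (d, 19), (v, 19)}.

{(c, 19), (d, 19), (v, 19)}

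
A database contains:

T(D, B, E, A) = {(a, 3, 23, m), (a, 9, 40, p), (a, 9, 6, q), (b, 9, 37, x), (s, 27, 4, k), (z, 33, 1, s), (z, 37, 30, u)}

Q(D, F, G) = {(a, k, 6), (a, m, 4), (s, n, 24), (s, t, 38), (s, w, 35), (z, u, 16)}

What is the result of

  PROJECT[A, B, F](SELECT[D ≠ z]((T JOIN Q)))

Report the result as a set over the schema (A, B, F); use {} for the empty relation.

Natural join on D: {(a, 3, 23, m, k, 6), (a, 3, 23, m, m, 4), (a, 9, 40, p, k, 6), (a, 9, 40, p, m, 4), (a, 9, 6, q, k, 6), (a, 9, 6, q, m, 4), (s, 27, 4, k, n, 24), (s, 27, 4, k, t, 38), (s, 27, 4, k, w, 35), (z, 33, 1, s, u, 16), (z, 37, 30, u, u, 16)}
σ[D ≠ z]: keep tuples satisfying D ≠ z → {(a, 3, 23, m, k, 6), (a, 3, 23, m, m, 4), (a, 9, 40, p, k, 6), (a, 9, 40, p, m, 4), (a, 9, 6, q, k, 6), (a, 9, 6, q, m, 4), (s, 27, 4, k, n, 24), (s, 27, 4, k, t, 38), (s, 27, 4, k, w, 35)}
π[A, B, F]: project onto (A, B, F) → {(k, 27, n), (k, 27, t), (k, 27, w), (m, 3, k), (m, 3, m), (p, 9, k), (p, 9, m), (q, 9, k), (q, 9, m)}

{(k, 27, n), (k, 27, t), (k, 27, w), (m, 3, k), (m, 3, m), (p, 9, k), (p, 9, m), (q, 9, k), (q, 9, m)}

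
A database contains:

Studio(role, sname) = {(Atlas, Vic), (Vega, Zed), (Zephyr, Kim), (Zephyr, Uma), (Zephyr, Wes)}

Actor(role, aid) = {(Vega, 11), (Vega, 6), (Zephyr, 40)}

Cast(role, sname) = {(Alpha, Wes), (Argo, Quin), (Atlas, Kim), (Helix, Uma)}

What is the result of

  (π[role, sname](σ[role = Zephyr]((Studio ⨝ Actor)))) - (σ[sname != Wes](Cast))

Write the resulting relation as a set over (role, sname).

{(Zephyr, Kim), (Zephyr, Uma), (Zephyr, Wes)}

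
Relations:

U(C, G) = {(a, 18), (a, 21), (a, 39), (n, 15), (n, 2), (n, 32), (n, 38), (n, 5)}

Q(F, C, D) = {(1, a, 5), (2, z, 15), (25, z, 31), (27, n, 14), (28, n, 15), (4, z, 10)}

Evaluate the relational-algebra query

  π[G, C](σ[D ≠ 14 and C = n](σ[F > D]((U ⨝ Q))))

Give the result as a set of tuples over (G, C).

Joining U and Q on C yields {(a, 18, 1, 5), (a, 21, 1, 5), (a, 39, 1, 5), (n, 15, 27, 14), (n, 15, 28, 15), (n, 2, 27, 14), (n, 2, 28, 15), (n, 32, 27, 14), (n, 32, 28, 15), (n, 38, 27, 14), (n, 38, 28, 15), (n, 5, 27, 14), (n, 5, 28, 15)}.
σ[F > D]: keep tuples satisfying F > D → {(n, 15, 27, 14), (n, 15, 28, 15), (n, 2, 27, 14), (n, 2, 28, 15), (n, 32, 27, 14), (n, 32, 28, 15), (n, 38, 27, 14), (n, 38, 28, 15), (n, 5, 27, 14), (n, 5, 28, 15)}
σ[D ≠ 14 and C = n]: keep tuples satisfying D ≠ 14 and C = n → {(n, 15, 28, 15), (n, 2, 28, 15), (n, 32, 28, 15), (n, 38, 28, 15), (n, 5, 28, 15)}
Keep only column(s) G, C: {(15, n), (2, n), (32, n), (38, n), (5, n)}

{(15, n), (2, n), (32, n), (38, n), (5, n)}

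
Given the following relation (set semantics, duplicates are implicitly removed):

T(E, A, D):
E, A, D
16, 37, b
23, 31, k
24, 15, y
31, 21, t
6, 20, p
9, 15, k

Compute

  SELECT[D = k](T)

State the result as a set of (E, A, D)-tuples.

{(23, 31, k), (9, 15, k)}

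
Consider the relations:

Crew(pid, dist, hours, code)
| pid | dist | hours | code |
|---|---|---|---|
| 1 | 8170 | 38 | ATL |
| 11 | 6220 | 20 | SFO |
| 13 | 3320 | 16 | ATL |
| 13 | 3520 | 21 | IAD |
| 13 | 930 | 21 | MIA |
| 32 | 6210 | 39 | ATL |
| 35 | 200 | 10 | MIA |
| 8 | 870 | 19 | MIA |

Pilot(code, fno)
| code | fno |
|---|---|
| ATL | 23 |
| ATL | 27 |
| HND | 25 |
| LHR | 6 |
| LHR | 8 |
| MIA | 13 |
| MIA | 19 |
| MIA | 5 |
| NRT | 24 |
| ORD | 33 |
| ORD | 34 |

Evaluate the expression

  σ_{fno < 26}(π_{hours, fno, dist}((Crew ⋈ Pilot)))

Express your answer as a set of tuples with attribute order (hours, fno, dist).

Crew ⋈ Pilot (natural join on code): {(1, 8170, 38, ATL, 23), (1, 8170, 38, ATL, 27), (13, 3320, 16, ATL, 23), (13, 3320, 16, ATL, 27), (13, 930, 21, MIA, 13), (13, 930, 21, MIA, 19), (13, 930, 21, MIA, 5), (32, 6210, 39, ATL, 23), (32, 6210, 39, ATL, 27), (35, 200, 10, MIA, 13), (35, 200, 10, MIA, 19), (35, 200, 10, MIA, 5), (8, 870, 19, MIA, 13), (8, 870, 19, MIA, 19), (8, 870, 19, MIA, 5)}
π_{hours, fno, dist} gives {(10, 13, 200), (10, 19, 200), (10, 5, 200), (16, 23, 3320), (16, 27, 3320), (19, 13, 870), (19, 19, 870), (19, 5, 870), (21, 13, 930), (21, 19, 930), (21, 5, 930), (38, 23, 8170), (38, 27, 8170), (39, 23, 6210), (39, 27, 6210)}.
Filtering on fno < 26 leaves {(10, 13, 200), (10, 19, 200), (10, 5, 200), (16, 23, 3320), (19, 13, 870), (19, 19, 870), (19, 5, 870), (21, 13, 930), (21, 19, 930), (21, 5, 930), (38, 23, 8170), (39, 23, 6210)}.

{(10, 13, 200), (10, 19, 200), (10, 5, 200), (16, 23, 3320), (19, 13, 870), (19, 19, 870), (19, 5, 870), (21, 13, 930), (21, 19, 930), (21, 5, 930), (38, 23, 8170), (39, 23, 6210)}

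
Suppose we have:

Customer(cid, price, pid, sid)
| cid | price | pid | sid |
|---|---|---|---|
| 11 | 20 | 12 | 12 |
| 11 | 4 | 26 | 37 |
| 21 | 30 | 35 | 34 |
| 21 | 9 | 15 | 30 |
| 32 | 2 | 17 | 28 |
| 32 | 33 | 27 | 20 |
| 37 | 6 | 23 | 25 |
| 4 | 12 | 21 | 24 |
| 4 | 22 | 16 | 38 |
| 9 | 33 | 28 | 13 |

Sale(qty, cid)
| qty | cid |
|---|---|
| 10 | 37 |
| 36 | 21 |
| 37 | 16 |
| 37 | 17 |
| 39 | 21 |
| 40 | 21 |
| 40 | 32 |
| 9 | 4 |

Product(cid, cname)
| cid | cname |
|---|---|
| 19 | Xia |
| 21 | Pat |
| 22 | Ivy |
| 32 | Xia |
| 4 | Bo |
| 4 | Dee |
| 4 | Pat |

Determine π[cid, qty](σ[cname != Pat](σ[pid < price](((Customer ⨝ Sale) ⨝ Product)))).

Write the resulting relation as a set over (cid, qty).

Customer ⋈ Sale (natural join on cid): {(21, 30, 35, 34, 36), (21, 30, 35, 34, 39), (21, 30, 35, 34, 40), (21, 9, 15, 30, 36), (21, 9, 15, 30, 39), (21, 9, 15, 30, 40), (32, 2, 17, 28, 40), (32, 33, 27, 20, 40), (37, 6, 23, 25, 10), (4, 12, 21, 24, 9), (4, 22, 16, 38, 9)}
(Customer ⨝ Sale) ⋈ Product (natural join on cid): {(21, 30, 35, 34, 36, Pat), (21, 30, 35, 34, 39, Pat), (21, 30, 35, 34, 40, Pat), (21, 9, 15, 30, 36, Pat), (21, 9, 15, 30, 39, Pat), (21, 9, 15, 30, 40, Pat), (32, 2, 17, 28, 40, Xia), (32, 33, 27, 20, 40, Xia), (4, 12, 21, 24, 9, Bo), (4, 12, 21, 24, 9, Dee), (4, 12, 21, 24, 9, Pat), (4, 22, 16, 38, 9, Bo), (4, 22, 16, 38, 9, Dee), (4, 22, 16, 38, 9, Pat)}
Selection pid < price: {(32, 33, 27, 20, 40, Xia), (4, 22, 16, 38, 9, Bo), (4, 22, 16, 38, 9, Dee), (4, 22, 16, 38, 9, Pat)}
Selection cname != Pat: {(32, 33, 27, 20, 40, Xia), (4, 22, 16, 38, 9, Bo), (4, 22, 16, 38, 9, Dee)}
π_{cid, qty} gives {(32, 40), (4, 9)} (1 duplicate(s) eliminated).

{(32, 40), (4, 9)}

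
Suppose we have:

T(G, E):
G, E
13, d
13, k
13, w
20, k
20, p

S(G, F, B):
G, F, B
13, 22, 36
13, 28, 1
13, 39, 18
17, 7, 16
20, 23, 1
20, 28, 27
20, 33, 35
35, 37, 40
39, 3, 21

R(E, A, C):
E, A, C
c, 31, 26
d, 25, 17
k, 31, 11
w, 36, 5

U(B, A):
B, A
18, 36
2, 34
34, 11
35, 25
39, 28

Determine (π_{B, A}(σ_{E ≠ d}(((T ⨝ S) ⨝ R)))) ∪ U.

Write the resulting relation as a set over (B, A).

{(1, 31), (1, 36), (18, 31), (18, 36), (2, 34), (27, 31), (34, 11), (35, 25), (35, 31), (36, 31), (36, 36), (39, 28)}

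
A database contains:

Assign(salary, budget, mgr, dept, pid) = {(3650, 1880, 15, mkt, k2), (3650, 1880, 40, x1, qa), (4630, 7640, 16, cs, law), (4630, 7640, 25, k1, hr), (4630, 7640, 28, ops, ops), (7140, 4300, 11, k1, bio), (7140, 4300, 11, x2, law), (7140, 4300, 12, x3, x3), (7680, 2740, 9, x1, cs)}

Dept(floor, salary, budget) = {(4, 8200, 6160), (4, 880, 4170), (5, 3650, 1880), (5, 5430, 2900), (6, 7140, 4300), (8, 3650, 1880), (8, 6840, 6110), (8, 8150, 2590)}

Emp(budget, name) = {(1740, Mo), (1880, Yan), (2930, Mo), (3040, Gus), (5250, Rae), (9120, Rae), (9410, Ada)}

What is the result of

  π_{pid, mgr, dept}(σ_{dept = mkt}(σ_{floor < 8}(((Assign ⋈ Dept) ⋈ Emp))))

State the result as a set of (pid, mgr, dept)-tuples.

Joining Assign and Dept on salary, budget yields {(3650, 1880, 15, mkt, k2, 5), (3650, 1880, 15, mkt, k2, 8), (3650, 1880, 40, x1, qa, 5), (3650, 1880, 40, x1, qa, 8), (7140, 4300, 11, k1, bio, 6), (7140, 4300, 11, x2, law, 6), (7140, 4300, 12, x3, x3, 6)}.
Joining (Assign ⋈ Dept) and Emp on budget yields {(3650, 1880, 15, mkt, k2, 5, Yan), (3650, 1880, 15, mkt, k2, 8, Yan), (3650, 1880, 40, x1, qa, 5, Yan), (3650, 1880, 40, x1, qa, 8, Yan)}.
Apply σ_{floor < 8}; surviving tuples: {(3650, 1880, 15, mkt, k2, 5, Yan), (3650, 1880, 40, x1, qa, 5, Yan)}
Apply σ_{dept = mkt}; surviving tuples: {(3650, 1880, 15, mkt, k2, 5, Yan)}
π_{pid, mgr, dept} gives {(k2, 15, mkt)}.

{(k2, 15, mkt)}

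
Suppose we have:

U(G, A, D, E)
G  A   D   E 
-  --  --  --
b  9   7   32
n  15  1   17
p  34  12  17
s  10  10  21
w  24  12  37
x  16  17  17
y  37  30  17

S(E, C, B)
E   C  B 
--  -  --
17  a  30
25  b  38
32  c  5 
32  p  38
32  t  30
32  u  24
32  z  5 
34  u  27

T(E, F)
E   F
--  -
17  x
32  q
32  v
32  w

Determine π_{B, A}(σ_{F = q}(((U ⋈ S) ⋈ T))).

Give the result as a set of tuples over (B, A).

Natural join on E: {(b, 9, 7, 32, c, 5), (b, 9, 7, 32, p, 38), (b, 9, 7, 32, t, 30), (b, 9, 7, 32, u, 24), (b, 9, 7, 32, z, 5), (n, 15, 1, 17, a, 30), (p, 34, 12, 17, a, 30), (x, 16, 17, 17, a, 30), (y, 37, 30, 17, a, 30)}
Natural join on E: {(b, 9, 7, 32, c, 5, q), (b, 9, 7, 32, c, 5, v), (b, 9, 7, 32, c, 5, w), (b, 9, 7, 32, p, 38, q), (b, 9, 7, 32, p, 38, v), (b, 9, 7, 32, p, 38, w), (b, 9, 7, 32, t, 30, q), (b, 9, 7, 32, t, 30, v), (b, 9, 7, 32, t, 30, w), (b, 9, 7, 32, u, 24, q), (b, 9, 7, 32, u, 24, v), (b, 9, 7, 32, u, 24, w), (b, 9, 7, 32, z, 5, q), (b, 9, 7, 32, z, 5, v), (b, 9, 7, 32, z, 5, w), (n, 15, 1, 17, a, 30, x), (p, 34, 12, 17, a, 30, x), (x, 16, 17, 17, a, 30, x), (y, 37, 30, 17, a, 30, x)}
Selection F = q: {(b, 9, 7, 32, c, 5, q), (b, 9, 7, 32, p, 38, q), (b, 9, 7, 32, t, 30, q), (b, 9, 7, 32, u, 24, q), (b, 9, 7, 32, z, 5, q)}
π[B, A]: project onto (B, A) (1 duplicate(s) eliminated) → {(24, 9), (30, 9), (38, 9), (5, 9)}

{(24, 9), (30, 9), (38, 9), (5, 9)}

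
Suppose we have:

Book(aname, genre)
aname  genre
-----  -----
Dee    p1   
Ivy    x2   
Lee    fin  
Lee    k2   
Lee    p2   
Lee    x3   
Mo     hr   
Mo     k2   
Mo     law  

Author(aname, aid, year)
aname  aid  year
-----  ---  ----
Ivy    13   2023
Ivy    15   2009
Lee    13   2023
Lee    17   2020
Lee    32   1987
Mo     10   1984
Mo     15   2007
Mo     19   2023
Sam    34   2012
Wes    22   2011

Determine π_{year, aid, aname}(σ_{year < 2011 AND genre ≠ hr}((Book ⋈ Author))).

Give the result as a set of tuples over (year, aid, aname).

Book ⋈ Author (natural join on aname): {(Ivy, x2, 13, 2023), (Ivy, x2, 15, 2009), (Lee, fin, 13, 2023), (Lee, fin, 17, 2020), (Lee, fin, 32, 1987), (Lee, k2, 13, 2023), (Lee, k2, 17, 2020), (Lee, k2, 32, 1987), (Lee, p2, 13, 2023), (Lee, p2, 17, 2020), (Lee, p2, 32, 1987), (Lee, x3, 13, 2023), (Lee, x3, 17, 2020), (Lee, x3, 32, 1987), (Mo, hr, 10, 1984), (Mo, hr, 15, 2007), (Mo, hr, 19, 2023), (Mo, k2, 10, 1984), (Mo, k2, 15, 2007), (Mo, k2, 19, 2023), (Mo, law, 10, 1984), (Mo, law, 15, 2007), (Mo, law, 19, 2023)}
Apply σ_{year < 2011 AND genre ≠ hr}; surviving tuples: {(Ivy, x2, 15, 2009), (Lee, fin, 32, 1987), (Lee, k2, 32, 1987), (Lee, p2, 32, 1987), (Lee, x3, 32, 1987), (Mo, k2, 10, 1984), (Mo, k2, 15, 2007), (Mo, law, 10, 1984), (Mo, law, 15, 2007)}
π[year, aid, aname]: project onto (year, aid, aname) (5 duplicate(s) eliminated) → {(1984, 10, Mo), (1987, 32, Lee), (2007, 15, Mo), (2009, 15, Ivy)}

{(1984, 10, Mo), (1987, 32, Lee), (2007, 15, Mo), (2009, 15, Ivy)}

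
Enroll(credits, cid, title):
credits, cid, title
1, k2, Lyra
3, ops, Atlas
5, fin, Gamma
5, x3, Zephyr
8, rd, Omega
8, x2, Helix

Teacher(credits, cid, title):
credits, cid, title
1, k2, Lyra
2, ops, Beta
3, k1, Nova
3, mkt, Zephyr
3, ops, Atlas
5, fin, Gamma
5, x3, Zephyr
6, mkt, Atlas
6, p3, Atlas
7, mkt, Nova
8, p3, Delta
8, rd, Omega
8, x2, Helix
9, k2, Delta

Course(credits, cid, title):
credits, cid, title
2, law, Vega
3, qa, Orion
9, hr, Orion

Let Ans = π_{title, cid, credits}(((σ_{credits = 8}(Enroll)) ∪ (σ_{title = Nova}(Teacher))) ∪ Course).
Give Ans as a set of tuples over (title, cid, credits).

σ[credits = 8]: keep tuples satisfying credits = 8 → {(8, rd, Omega), (8, x2, Helix)}
σ[title = Nova]: keep tuples satisfying title = Nova → {(3, k1, Nova), (7, mkt, Nova)}
Set union of the two operands is {(3, k1, Nova), (7, mkt, Nova), (8, rd, Omega), (8, x2, Helix)}.
Set union of the two operands is {(2, law, Vega), (3, k1, Nova), (3, qa, Orion), (7, mkt, Nova), (8, rd, Omega), (8, x2, Helix), (9, hr, Orion)}.
Projecting to title, cid, credits: {(Helix, x2, 8), (Nova, k1, 3), (Nova, mkt, 7), (Omega, rd, 8), (Orion, hr, 9), (Orion, qa, 3), (Vega, law, 2)}

{(Helix, x2, 8), (Nova, k1, 3), (Nova, mkt, 7), (Omega, rd, 8), (Orion, hr, 9), (Orion, qa, 3), (Vega, law, 2)}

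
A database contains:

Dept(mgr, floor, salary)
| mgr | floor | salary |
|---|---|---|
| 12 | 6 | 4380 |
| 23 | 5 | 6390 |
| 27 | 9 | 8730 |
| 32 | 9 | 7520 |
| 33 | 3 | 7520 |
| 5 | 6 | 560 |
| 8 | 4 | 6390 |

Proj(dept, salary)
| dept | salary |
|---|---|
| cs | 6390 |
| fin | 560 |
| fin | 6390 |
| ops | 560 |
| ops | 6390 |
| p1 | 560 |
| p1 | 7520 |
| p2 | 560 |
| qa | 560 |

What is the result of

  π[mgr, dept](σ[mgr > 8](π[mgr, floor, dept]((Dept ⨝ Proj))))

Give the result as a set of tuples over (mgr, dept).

{(23, cs), (23, fin), (23, ops), (32, p1), (33, p1)}

Natural join on salary: {(23, 5, 6390, cs), (23, 5, 6390, fin), (23, 5, 6390, ops), (32, 9, 7520, p1), (33, 3, 7520, p1), (5, 6, 560, fin), (5, 6, 560, ops), (5, 6, 560, p1), (5, 6, 560, p2), (5, 6, 560, qa), (8, 4, 6390, cs), (8, 4, 6390, fin), (8, 4, 6390, ops)}
Keep only column(s) mgr, floor, dept: {(23, 5, cs), (23, 5, fin), (23, 5, ops), (32, 9, p1), (33, 3, p1), (5, 6, fin), (5, 6, ops), (5, 6, p1), (5, 6, p2), (5, 6, qa), (8, 4, cs), (8, 4, fin), (8, 4, ops)}
Filtering on mgr > 8 leaves {(23, 5, cs), (23, 5, fin), (23, 5, ops), (32, 9, p1), (33, 3, p1)}.
Keep only column(s) mgr, dept: {(23, cs), (23, fin), (23, ops), (32, p1), (33, p1)}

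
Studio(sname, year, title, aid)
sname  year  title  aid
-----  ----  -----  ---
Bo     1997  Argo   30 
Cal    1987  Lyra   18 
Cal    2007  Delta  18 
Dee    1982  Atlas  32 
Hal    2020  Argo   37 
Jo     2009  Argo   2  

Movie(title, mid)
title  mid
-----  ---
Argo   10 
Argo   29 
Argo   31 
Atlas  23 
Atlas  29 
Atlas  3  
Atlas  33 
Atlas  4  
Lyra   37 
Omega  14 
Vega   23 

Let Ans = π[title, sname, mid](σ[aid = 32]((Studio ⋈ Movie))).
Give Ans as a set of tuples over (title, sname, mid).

{(Atlas, Dee, 23), (Atlas, Dee, 29), (Atlas, Dee, 3), (Atlas, Dee, 33), (Atlas, Dee, 4)}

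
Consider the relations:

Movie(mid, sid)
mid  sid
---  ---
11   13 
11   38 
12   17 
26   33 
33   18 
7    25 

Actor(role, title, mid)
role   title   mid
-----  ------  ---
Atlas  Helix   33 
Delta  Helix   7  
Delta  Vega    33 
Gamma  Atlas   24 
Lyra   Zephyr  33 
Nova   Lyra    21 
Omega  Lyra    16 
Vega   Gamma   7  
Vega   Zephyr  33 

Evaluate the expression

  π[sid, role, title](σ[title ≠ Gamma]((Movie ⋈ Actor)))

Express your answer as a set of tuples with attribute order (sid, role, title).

{(18, Atlas, Helix), (18, Delta, Vega), (18, Lyra, Zephyr), (18, Vega, Zephyr), (25, Delta, Helix)}

Natural join on mid: {(33, 18, Atlas, Helix), (33, 18, Delta, Vega), (33, 18, Lyra, Zephyr), (33, 18, Vega, Zephyr), (7, 25, Delta, Helix), (7, 25, Vega, Gamma)}
Filtering on title ≠ Gamma leaves {(33, 18, Atlas, Helix), (33, 18, Delta, Vega), (33, 18, Lyra, Zephyr), (33, 18, Vega, Zephyr), (7, 25, Delta, Helix)}.
Keep only column(s) sid, role, title: {(18, Atlas, Helix), (18, Delta, Vega), (18, Lyra, Zephyr), (18, Vega, Zephyr), (25, Delta, Helix)}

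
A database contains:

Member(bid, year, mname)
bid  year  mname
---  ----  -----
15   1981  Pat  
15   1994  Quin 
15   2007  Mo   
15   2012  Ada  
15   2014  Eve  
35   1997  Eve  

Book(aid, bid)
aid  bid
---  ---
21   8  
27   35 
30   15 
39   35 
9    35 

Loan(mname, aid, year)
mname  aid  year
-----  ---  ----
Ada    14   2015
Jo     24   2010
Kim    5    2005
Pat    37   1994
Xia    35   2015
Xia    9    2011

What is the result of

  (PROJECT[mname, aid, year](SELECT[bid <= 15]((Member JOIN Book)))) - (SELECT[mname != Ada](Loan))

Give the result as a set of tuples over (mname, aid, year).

{(Ada, 30, 2012), (Eve, 30, 2014), (Mo, 30, 2007), (Pat, 30, 1981), (Quin, 30, 1994)}

Member ⋈ Book (natural join on bid): {(15, 1981, Pat, 30), (15, 1994, Quin, 30), (15, 2007, Mo, 30), (15, 2012, Ada, 30), (15, 2014, Eve, 30), (35, 1997, Eve, 27), (35, 1997, Eve, 39), (35, 1997, Eve, 9)}
Selection bid <= 15: {(15, 1981, Pat, 30), (15, 1994, Quin, 30), (15, 2007, Mo, 30), (15, 2012, Ada, 30), (15, 2014, Eve, 30)}
Keep only column(s) mname, aid, year: {(Ada, 30, 2012), (Eve, 30, 2014), (Mo, 30, 2007), (Pat, 30, 1981), (Quin, 30, 1994)}
Selection mname != Ada: {(Jo, 24, 2010), (Kim, 5, 2005), (Pat, 37, 1994), (Xia, 35, 2015), (Xia, 9, 2011)}
Difference: {(Ada, 30, 2012), (Eve, 30, 2014), (Mo, 30, 2007), (Pat, 30, 1981), (Quin, 30, 1994)} with {(Jo, 24, 2010), (Kim, 5, 2005), (Pat, 37, 1994), (Xia, 35, 2015), (Xia, 9, 2011)} → {(Ada, 30, 2012), (Eve, 30, 2014), (Mo, 30, 2007), (Pat, 30, 1981), (Quin, 30, 1994)}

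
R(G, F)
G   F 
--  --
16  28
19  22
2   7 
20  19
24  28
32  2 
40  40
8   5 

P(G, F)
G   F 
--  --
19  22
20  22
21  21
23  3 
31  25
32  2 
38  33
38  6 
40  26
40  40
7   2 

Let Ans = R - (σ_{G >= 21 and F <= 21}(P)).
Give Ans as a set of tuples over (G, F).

Apply σ_{G >= 21 and F <= 21}; surviving tuples: {(21, 21), (23, 3), (32, 2), (38, 6)}
Difference: {(16, 28), (19, 22), (2, 7), (20, 19), (24, 28), (32, 2), (40, 40), (8, 5)} with {(21, 21), (23, 3), (32, 2), (38, 6)} → {(16, 28), (19, 22), (2, 7), (20, 19), (24, 28), (40, 40), (8, 5)}

{(16, 28), (19, 22), (2, 7), (20, 19), (24, 28), (40, 40), (8, 5)}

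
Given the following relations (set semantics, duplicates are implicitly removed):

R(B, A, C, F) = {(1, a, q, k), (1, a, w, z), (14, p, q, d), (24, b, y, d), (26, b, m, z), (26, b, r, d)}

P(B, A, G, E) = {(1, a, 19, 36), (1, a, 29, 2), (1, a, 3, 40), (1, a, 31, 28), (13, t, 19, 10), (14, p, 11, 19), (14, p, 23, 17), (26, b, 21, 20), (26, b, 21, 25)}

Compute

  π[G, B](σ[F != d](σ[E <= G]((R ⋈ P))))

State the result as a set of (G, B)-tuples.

{(21, 26), (29, 1), (31, 1)}

Natural join on B, A: {(1, a, q, k, 19, 36), (1, a, q, k, 29, 2), (1, a, q, k, 3, 40), (1, a, q, k, 31, 28), (1, a, w, z, 19, 36), (1, a, w, z, 29, 2), (1, a, w, z, 3, 40), (1, a, w, z, 31, 28), (14, p, q, d, 11, 19), (14, p, q, d, 23, 17), (26, b, m, z, 21, 20), (26, b, m, z, 21, 25), (26, b, r, d, 21, 20), (26, b, r, d, 21, 25)}
σ[E <= G]: keep tuples satisfying E <= G → {(1, a, q, k, 29, 2), (1, a, q, k, 31, 28), (1, a, w, z, 29, 2), (1, a, w, z, 31, 28), (14, p, q, d, 23, 17), (26, b, m, z, 21, 20), (26, b, r, d, 21, 20)}
σ[F != d]: keep tuples satisfying F != d → {(1, a, q, k, 29, 2), (1, a, q, k, 31, 28), (1, a, w, z, 29, 2), (1, a, w, z, 31, 28), (26, b, m, z, 21, 20)}
Keep only column(s) G, B (2 duplicate(s) eliminated): {(21, 26), (29, 1), (31, 1)}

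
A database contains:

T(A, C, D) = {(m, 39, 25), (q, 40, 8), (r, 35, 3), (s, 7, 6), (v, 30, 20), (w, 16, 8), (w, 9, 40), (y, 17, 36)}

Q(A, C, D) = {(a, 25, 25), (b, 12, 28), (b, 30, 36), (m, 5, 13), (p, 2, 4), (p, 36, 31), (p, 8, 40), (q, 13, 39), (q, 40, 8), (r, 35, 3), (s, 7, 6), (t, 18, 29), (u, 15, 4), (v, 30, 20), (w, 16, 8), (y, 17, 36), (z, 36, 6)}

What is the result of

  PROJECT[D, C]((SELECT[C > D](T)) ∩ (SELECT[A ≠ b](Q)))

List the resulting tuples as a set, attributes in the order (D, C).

Filtering on C > D leaves {(m, 39, 25), (q, 40, 8), (r, 35, 3), (s, 7, 6), (v, 30, 20), (w, 16, 8)}.
Filtering on A ≠ b leaves {(a, 25, 25), (m, 5, 13), (p, 2, 4), (p, 36, 31), (p, 8, 40), (q, 13, 39), (q, 40, 8), (r, 35, 3), (s, 7, 6), (t, 18, 29), (u, 15, 4), (v, 30, 20), (w, 16, 8), (y, 17, 36), (z, 36, 6)}.
Intersection: {(m, 39, 25), (q, 40, 8), (r, 35, 3), (s, 7, 6), (v, 30, 20), (w, 16, 8)} with {(a, 25, 25), (m, 5, 13), (p, 2, 4), (p, 36, 31), (p, 8, 40), (q, 13, 39), (q, 40, 8), (r, 35, 3), (s, 7, 6), (t, 18, 29), (u, 15, 4), (v, 30, 20), (w, 16, 8), (y, 17, 36), (z, 36, 6)} → {(q, 40, 8), (r, 35, 3), (s, 7, 6), (v, 30, 20), (w, 16, 8)}
π_{D, C} gives {(20, 30), (3, 35), (6, 7), (8, 16), (8, 40)}.

{(20, 30), (3, 35), (6, 7), (8, 16), (8, 40)}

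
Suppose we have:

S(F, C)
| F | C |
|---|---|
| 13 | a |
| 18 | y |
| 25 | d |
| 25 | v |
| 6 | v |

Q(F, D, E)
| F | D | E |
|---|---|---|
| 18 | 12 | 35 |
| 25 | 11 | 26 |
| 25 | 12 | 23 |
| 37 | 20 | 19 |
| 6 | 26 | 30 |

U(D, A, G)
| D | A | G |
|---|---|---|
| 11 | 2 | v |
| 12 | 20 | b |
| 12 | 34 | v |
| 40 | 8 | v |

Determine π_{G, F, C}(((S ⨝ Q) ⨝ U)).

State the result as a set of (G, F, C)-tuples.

{(b, 18, y), (b, 25, d), (b, 25, v), (v, 18, y), (v, 25, d), (v, 25, v)}

Joining S and Q on F yields {(18, y, 12, 35), (25, d, 11, 26), (25, d, 12, 23), (25, v, 11, 26), (25, v, 12, 23), (6, v, 26, 30)}.
Joining (S ⨝ Q) and U on D yields {(18, y, 12, 35, 20, b), (18, y, 12, 35, 34, v), (25, d, 11, 26, 2, v), (25, d, 12, 23, 20, b), (25, d, 12, 23, 34, v), (25, v, 11, 26, 2, v), (25, v, 12, 23, 20, b), (25, v, 12, 23, 34, v)}.
Projecting to G, F, C (2 duplicate(s) eliminated): {(b, 18, y), (b, 25, d), (b, 25, v), (v, 18, y), (v, 25, d), (v, 25, v)}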